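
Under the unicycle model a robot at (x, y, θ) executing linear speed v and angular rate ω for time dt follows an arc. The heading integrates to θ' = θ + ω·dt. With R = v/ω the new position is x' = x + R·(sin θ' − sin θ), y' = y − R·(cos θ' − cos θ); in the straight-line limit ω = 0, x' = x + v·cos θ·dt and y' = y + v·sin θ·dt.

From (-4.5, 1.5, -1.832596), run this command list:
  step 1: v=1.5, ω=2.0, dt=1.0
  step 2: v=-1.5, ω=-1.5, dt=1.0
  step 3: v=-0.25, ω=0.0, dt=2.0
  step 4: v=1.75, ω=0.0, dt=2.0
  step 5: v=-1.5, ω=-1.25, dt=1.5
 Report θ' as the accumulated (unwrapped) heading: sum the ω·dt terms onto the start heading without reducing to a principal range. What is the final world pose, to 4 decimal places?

step 1: θ'=0.1674 (R=0.7500) → pose (-3.6506, 0.5664, 0.1674)
step 2: θ'=-1.3326 (R=1.0000) → pose (-4.7890, 1.3164, -1.3326)
step 3: θ'=-1.3326 (straight) → pose (-4.9070, 1.8023, -1.3326)
step 4: θ'=-1.3326 (straight) → pose (-4.0811, -1.5989, -1.3326)
step 5: θ'=-3.2076 (R=1.2000) → pose (-2.8358, -0.1183, -3.2076)

(-2.8358, -0.1183, -3.2076)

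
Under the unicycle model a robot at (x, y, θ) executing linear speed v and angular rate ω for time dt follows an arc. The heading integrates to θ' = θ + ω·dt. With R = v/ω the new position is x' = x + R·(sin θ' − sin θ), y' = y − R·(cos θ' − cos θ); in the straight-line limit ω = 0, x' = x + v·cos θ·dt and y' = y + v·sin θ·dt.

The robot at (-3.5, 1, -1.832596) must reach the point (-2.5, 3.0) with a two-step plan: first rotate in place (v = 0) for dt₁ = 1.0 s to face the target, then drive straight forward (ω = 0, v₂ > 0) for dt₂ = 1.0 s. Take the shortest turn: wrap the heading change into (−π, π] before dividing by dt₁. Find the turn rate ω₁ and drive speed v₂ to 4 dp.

ω₁ = 2.9397, v₂ = 2.2361

heading to target = atan2(3−1, -2.5−-3.5) = 1.1071
Δθ = wrap(1.1071 − -1.8326) = 2.9397; ω₁ = Δθ/dt₁ = 2.9397
distance = √((-2.5−-3.5)² + (3−1)²) = 2.2361; v₂ = distance/dt₂ = 2.2361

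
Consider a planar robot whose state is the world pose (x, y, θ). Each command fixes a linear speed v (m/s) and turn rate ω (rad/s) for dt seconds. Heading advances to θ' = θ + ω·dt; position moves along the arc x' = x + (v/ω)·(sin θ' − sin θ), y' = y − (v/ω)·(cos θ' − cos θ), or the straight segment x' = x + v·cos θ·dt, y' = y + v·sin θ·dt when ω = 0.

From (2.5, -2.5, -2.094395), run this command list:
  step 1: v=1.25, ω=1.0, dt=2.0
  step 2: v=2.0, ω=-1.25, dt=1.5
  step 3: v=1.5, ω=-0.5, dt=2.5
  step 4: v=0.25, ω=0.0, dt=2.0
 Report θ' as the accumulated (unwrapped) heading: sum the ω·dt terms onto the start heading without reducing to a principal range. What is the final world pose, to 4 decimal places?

(1.2920, -8.3710, -3.2194)

step 1: θ'=-0.0944 (R=1.2500) → pose (3.4647, -4.3694, -0.0944)
step 2: θ'=-1.9694 (R=-1.6000) → pose (4.7885, -6.5833, -1.9694)
step 3: θ'=-3.2194 (R=-3.0000) → pose (1.7905, -8.4099, -3.2194)
step 4: θ'=-3.2194 (straight) → pose (1.2920, -8.3710, -3.2194)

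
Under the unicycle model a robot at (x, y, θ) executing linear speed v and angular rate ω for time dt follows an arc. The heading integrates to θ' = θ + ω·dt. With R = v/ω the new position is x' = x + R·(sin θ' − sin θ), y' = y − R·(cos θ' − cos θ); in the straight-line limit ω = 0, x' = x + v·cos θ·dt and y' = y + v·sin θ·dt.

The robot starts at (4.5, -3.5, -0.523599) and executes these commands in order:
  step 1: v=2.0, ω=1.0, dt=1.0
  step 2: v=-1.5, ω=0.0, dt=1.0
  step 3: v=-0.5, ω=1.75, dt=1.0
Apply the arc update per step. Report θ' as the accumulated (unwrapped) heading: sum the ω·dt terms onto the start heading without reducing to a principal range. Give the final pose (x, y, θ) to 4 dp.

step 1: θ'=0.4764 (R=2.0000) → pose (6.4172, -3.5453, 0.4764)
step 2: θ'=0.4764 (straight) → pose (5.0842, -4.2331, 0.4764)
step 3: θ'=2.2264 (R=-0.2857) → pose (4.9887, -4.6612, 2.2264)

(4.9887, -4.6612, 2.2264)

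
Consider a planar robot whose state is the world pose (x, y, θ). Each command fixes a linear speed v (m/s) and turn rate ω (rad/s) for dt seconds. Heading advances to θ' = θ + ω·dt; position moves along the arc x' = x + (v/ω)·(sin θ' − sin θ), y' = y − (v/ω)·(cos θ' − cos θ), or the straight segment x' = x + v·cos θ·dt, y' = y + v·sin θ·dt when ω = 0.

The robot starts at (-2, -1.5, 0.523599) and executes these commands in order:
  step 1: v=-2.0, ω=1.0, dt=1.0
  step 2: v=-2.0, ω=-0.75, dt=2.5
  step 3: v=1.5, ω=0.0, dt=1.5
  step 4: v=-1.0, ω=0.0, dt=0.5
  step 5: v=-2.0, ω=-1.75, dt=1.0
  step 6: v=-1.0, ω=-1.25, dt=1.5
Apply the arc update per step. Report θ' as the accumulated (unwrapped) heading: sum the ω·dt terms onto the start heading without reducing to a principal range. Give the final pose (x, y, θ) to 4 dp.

step 1: θ'=1.5236 (R=-2.0000) → pose (-2.9978, -3.1377, 1.5236)
step 2: θ'=-0.3514 (R=2.6667) → pose (-6.5794, -5.5156, -0.3514)
step 3: θ'=-0.3514 (straight) → pose (-4.4669, -6.2901, -0.3514)
step 4: θ'=-0.3514 (straight) → pose (-4.9363, -6.1180, -0.3514)
step 5: θ'=-2.1014 (R=1.1429) → pose (-5.5286, -4.4666, -2.1014)
step 6: θ'=-3.9764 (R=0.8000) → pose (-4.2457, -4.3344, -3.9764)

(-4.2457, -4.3344, -3.9764)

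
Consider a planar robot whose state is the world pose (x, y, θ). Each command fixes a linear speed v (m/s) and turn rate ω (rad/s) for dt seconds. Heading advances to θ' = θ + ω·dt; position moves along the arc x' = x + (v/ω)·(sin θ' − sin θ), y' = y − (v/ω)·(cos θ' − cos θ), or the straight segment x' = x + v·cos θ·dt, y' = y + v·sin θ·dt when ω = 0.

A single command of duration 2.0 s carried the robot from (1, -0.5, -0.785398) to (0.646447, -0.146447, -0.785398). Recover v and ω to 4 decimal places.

Δθ = -0.785398 − -0.785398 = 0.000000
ω = Δθ/dt = 0.000000/2.0 = 0.0000
ω = 0 → v = (Δx·cos θ + Δy·sin θ)/dt = -0.2500

v = -0.2500, ω = 0.0000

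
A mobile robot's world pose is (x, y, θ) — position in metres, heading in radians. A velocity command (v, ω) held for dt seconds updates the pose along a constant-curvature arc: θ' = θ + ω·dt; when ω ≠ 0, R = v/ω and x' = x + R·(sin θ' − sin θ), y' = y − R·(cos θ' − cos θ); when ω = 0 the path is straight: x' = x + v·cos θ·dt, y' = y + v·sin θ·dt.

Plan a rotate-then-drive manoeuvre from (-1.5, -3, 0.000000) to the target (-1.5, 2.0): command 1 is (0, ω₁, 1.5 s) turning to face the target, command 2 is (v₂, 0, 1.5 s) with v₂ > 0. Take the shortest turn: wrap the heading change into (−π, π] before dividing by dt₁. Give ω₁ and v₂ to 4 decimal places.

ω₁ = 1.0472, v₂ = 3.3333

heading to target = atan2(2−-3, -1.5−-1.5) = 1.5708
Δθ = wrap(1.5708 − 0.0000) = 1.5708; ω₁ = Δθ/dt₁ = 1.0472
distance = √((-1.5−-1.5)² + (2−-3)²) = 5.0000; v₂ = distance/dt₂ = 3.3333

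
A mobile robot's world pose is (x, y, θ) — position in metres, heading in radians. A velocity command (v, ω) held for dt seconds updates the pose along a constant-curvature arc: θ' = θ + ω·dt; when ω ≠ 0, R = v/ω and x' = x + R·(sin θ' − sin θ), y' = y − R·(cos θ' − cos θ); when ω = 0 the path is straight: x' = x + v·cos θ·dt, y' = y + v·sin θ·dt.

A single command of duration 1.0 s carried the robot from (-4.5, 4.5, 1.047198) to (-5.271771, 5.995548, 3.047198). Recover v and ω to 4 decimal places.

Δθ = 3.047198 − 1.047198 = 2.000000
ω = Δθ/dt = 2.000000/1.0 = 2.0000
R = −Δy/(cos θ' − cos θ) = 1.0000
v = R·ω = 1.0000·2.0000 = 2.0000

v = 2.0000, ω = 2.0000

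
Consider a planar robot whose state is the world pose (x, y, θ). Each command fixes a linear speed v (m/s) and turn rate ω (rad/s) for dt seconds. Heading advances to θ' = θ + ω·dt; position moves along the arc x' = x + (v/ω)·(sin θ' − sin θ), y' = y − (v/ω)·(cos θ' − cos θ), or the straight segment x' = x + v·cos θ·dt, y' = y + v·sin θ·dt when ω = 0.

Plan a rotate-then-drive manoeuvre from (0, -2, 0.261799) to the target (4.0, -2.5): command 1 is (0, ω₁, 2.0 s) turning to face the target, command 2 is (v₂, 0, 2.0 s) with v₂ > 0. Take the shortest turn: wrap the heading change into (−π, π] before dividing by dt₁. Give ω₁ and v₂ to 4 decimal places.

ω₁ = -0.1931, v₂ = 2.0156

heading to target = atan2(-2.5−-2, 4−0) = -0.1244
Δθ = wrap(-0.1244 − 0.2618) = -0.3862; ω₁ = Δθ/dt₁ = -0.1931
distance = √((4−0)² + (-2.5−-2)²) = 4.0311; v₂ = distance/dt₂ = 2.0156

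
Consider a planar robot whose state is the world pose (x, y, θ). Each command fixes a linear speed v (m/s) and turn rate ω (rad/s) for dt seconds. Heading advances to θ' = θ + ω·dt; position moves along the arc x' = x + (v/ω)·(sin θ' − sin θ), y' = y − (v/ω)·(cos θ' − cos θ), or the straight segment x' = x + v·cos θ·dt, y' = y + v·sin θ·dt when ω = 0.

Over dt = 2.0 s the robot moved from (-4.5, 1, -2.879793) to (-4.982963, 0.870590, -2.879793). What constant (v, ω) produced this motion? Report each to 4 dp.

Δθ = -2.879793 − -2.879793 = 0.000000
ω = Δθ/dt = 0.000000/2.0 = 0.0000
ω = 0 → v = (Δx·cos θ + Δy·sin θ)/dt = 0.2500

v = 0.2500, ω = 0.0000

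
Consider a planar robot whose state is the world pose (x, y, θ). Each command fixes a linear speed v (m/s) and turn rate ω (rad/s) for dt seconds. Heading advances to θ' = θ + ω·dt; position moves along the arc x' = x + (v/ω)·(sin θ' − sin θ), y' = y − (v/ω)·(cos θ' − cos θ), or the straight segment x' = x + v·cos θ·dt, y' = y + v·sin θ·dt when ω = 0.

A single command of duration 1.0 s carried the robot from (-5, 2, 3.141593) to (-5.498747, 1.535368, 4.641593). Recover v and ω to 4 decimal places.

Δθ = 4.641593 − 3.141593 = 1.500000
ω = Δθ/dt = 1.500000/1.0 = 1.5000
R = Δx/(sin θ' − sin θ) = 0.5000
v = R·ω = 0.5000·1.5000 = 0.7500

v = 0.7500, ω = 1.5000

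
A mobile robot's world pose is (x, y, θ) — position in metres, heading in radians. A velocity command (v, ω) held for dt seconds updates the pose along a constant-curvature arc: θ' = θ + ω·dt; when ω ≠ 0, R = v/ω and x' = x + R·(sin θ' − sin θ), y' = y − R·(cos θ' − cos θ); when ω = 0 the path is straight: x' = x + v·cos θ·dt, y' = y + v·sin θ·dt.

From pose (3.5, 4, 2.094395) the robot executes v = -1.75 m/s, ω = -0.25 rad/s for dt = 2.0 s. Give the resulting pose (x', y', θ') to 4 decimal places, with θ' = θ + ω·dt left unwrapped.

(4.4359, 0.6652, 1.5944)

θ' = 2.0944 + -0.25·2.0 = 1.5944
R = v/ω = -1.75/-0.25 = 7.0000
x' = 3.5 + 7.0000·(sin 1.5944 − sin 2.0944) = 4.4359
y' = 4 − 7.0000·(cos 1.5944 − cos 2.0944) = 0.6652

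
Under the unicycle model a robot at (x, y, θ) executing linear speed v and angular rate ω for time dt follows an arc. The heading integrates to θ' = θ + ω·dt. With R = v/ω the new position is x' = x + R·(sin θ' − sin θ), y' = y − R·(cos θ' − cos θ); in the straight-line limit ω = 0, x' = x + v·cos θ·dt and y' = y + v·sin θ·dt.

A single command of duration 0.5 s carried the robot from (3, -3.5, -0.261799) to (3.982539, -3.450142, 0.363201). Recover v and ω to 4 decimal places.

Δθ = 0.363201 − -0.261799 = 0.625000
ω = Δθ/dt = 0.625000/0.5 = 1.2500
R = Δx/(sin θ' − sin θ) = 1.6000
v = R·ω = 1.6000·1.2500 = 2.0000

v = 2.0000, ω = 1.2500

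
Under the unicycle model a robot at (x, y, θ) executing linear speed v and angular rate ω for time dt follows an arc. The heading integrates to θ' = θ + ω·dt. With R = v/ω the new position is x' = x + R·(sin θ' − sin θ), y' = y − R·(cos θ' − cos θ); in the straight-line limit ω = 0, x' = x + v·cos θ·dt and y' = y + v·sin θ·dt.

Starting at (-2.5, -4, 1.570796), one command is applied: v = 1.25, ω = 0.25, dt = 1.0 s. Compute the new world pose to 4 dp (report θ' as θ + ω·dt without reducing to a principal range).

θ' = 1.5708 + 0.25·1.0 = 1.8208
R = v/ω = 1.25/0.25 = 5.0000
x' = -2.5 + 5.0000·(sin 1.8208 − sin 1.5708) = -2.6554
y' = -4 − 5.0000·(cos 1.8208 − cos 1.5708) = -2.7630

(-2.6554, -2.7630, 1.8208)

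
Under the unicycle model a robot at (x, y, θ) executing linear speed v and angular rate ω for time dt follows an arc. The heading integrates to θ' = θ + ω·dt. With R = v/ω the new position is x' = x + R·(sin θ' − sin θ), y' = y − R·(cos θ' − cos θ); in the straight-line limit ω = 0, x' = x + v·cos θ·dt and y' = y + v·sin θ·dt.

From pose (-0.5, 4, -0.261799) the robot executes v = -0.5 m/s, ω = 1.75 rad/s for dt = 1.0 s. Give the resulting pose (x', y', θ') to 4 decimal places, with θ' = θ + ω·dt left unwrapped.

(-0.8587, 3.7476, 1.4882)

θ' = -0.2618 + 1.75·1.0 = 1.4882
R = v/ω = -0.5/1.75 = -0.2857
x' = -0.5 + -0.2857·(sin 1.4882 − sin -0.2618) = -0.8587
y' = 4 − -0.2857·(cos 1.4882 − cos -0.2618) = 3.7476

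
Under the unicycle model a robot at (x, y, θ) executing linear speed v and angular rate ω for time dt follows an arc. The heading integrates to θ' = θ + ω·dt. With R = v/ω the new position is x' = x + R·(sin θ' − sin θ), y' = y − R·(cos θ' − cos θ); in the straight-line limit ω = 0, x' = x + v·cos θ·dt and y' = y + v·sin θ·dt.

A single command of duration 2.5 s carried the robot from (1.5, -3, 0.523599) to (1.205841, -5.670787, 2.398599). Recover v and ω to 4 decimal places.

Δθ = 2.398599 − 0.523599 = 1.875000
ω = Δθ/dt = 1.875000/2.5 = 0.7500
R = −Δy/(cos θ' − cos θ) = -1.6667
v = R·ω = -1.6667·0.7500 = -1.2500

v = -1.2500, ω = 0.7500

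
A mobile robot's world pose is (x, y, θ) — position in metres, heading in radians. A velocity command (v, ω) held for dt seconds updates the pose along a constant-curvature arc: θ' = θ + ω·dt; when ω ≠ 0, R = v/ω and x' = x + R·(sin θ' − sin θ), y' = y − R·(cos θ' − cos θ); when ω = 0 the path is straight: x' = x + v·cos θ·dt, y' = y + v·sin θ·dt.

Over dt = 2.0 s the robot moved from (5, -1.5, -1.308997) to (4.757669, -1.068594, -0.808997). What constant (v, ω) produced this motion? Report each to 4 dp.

v = -0.2500, ω = 0.2500

Δθ = -0.808997 − -1.308997 = 0.500000
ω = Δθ/dt = 0.500000/2.0 = 0.2500
R = −Δy/(cos θ' − cos θ) = -1.0000
v = R·ω = -1.0000·0.2500 = -0.2500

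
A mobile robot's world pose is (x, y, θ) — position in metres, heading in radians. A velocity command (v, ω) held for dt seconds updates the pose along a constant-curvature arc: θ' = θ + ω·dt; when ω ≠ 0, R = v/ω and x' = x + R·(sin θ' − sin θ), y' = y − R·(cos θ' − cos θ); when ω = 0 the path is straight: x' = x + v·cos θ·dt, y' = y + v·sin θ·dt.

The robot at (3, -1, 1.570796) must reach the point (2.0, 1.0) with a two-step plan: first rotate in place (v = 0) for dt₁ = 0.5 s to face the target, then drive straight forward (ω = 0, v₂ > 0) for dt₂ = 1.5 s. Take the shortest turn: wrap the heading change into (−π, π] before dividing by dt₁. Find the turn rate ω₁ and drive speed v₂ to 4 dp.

heading to target = atan2(1−-1, 2−3) = 2.0344
Δθ = wrap(2.0344 − 1.5708) = 0.4636; ω₁ = Δθ/dt₁ = 0.9273
distance = √((2−3)² + (1−-1)²) = 2.2361; v₂ = distance/dt₂ = 1.4907

ω₁ = 0.9273, v₂ = 1.4907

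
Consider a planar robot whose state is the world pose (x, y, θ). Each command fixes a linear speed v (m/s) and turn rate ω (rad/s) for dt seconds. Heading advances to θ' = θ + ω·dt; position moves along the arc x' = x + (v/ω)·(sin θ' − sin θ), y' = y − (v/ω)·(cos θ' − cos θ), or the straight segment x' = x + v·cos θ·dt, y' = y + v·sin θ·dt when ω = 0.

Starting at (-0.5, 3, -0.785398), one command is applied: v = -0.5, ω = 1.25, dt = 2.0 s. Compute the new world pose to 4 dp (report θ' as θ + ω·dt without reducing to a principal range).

θ' = -0.7854 + 1.25·2.0 = 1.7146
R = v/ω = -0.5/1.25 = -0.4000
x' = -0.5 + -0.4000·(sin 1.7146 − sin -0.7854) = -1.1787
y' = 3 − -0.4000·(cos 1.7146 − cos -0.7854) = 2.6598

(-1.1787, 2.6598, 1.7146)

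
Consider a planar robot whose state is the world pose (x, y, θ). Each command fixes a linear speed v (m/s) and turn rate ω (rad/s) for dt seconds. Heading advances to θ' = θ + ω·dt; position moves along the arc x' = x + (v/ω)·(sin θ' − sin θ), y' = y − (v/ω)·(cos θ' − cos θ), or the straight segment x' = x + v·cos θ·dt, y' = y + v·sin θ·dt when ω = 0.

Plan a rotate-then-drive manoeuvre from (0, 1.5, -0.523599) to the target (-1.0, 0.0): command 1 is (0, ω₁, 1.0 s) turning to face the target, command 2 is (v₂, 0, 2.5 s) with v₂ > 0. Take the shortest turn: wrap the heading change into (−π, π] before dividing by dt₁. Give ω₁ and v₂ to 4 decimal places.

heading to target = atan2(0−1.5, -1−0) = -2.1588
Δθ = wrap(-2.1588 − -0.5236) = -1.6352; ω₁ = Δθ/dt₁ = -1.6352
distance = √((-1−0)² + (0−1.5)²) = 1.8028; v₂ = distance/dt₂ = 0.7211

ω₁ = -1.6352, v₂ = 0.7211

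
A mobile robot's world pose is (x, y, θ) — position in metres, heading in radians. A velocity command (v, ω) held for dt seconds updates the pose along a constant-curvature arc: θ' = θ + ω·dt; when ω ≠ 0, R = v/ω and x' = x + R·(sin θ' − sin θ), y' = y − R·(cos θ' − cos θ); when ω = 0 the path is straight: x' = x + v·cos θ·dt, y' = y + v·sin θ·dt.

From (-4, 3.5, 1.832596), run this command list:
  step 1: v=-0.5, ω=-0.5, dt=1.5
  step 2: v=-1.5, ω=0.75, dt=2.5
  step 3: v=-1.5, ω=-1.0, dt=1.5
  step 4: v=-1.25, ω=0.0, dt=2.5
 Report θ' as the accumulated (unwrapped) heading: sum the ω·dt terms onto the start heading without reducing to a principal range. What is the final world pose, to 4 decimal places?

step 1: θ'=1.0826 (R=1.0000) → pose (-4.0827, 2.7721, 1.0826)
step 2: θ'=2.9576 (R=-2.0000) → pose (-2.6823, -0.1322, 2.9576)
step 3: θ'=1.4576 (R=1.5000) → pose (-1.4664, -1.7763, 1.4576)
step 4: θ'=1.4576 (straight) → pose (-1.8193, -4.8813, 1.4576)

(-1.8193, -4.8813, 1.4576)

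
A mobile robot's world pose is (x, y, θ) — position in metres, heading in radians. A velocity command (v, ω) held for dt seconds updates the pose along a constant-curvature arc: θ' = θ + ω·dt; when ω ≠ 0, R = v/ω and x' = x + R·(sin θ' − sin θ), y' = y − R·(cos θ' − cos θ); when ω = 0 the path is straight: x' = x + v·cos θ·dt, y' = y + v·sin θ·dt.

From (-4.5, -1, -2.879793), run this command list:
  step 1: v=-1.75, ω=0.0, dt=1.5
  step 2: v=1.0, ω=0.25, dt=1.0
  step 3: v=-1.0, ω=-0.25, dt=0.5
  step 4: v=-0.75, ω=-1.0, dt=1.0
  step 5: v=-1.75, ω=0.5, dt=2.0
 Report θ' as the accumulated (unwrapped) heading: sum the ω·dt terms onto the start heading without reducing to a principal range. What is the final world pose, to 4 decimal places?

step 1: θ'=-2.8798 (straight) → pose (-1.9644, -0.3206, -2.8798)
step 2: θ'=-2.6298 (R=4.0000) → pose (-2.8882, -0.6968, -2.6298)
step 3: θ'=-2.7548 (R=4.0000) → pose (-2.4381, -0.4798, -2.7548)
step 4: θ'=-3.7548 (R=0.7500) → pose (-1.7235, -0.5611, -3.7548)
step 5: θ'=-2.7548 (R=-3.5000) → pose (1.6110, -0.9401, -2.7548)

(1.6110, -0.9401, -2.7548)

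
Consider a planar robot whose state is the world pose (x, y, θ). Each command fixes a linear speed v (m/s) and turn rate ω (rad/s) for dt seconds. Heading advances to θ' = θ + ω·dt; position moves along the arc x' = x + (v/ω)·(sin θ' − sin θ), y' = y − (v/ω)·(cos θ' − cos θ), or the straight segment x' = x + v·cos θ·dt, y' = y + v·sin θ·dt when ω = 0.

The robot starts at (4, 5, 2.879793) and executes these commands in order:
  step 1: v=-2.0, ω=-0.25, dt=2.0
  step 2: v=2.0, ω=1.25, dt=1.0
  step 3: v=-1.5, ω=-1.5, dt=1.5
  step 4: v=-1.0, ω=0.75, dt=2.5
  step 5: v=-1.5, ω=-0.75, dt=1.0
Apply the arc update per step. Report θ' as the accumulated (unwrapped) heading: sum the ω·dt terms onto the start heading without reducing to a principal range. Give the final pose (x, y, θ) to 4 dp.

(9.9221, 0.2865, 2.5048)

step 1: θ'=2.3798 (R=8.0000) → pose (7.4512, 3.0614, 2.3798)
step 2: θ'=3.6298 (R=1.6000) → pose (5.5964, 3.3167, 3.6298)
step 3: θ'=1.3798 (R=1.0000) → pose (7.0473, 2.2437, 1.3798)
step 4: θ'=3.2548 (R=-1.3333) → pose (8.5070, 0.6657, 3.2548)
step 5: θ'=2.5048 (R=2.0000) → pose (9.9221, 0.2865, 2.5048)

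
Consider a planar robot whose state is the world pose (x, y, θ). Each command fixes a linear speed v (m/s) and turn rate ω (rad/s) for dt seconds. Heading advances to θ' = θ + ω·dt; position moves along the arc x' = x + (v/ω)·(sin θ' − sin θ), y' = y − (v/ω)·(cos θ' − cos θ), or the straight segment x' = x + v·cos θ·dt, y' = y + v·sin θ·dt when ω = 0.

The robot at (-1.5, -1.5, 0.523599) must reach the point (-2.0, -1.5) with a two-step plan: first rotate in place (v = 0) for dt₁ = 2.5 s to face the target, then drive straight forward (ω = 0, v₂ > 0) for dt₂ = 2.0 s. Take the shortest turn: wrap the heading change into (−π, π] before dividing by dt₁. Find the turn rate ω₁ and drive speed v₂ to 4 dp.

ω₁ = 1.0472, v₂ = 0.2500

heading to target = atan2(-1.5−-1.5, -2−-1.5) = 3.1416
Δθ = wrap(3.1416 − 0.5236) = 2.6180; ω₁ = Δθ/dt₁ = 1.0472
distance = √((-2−-1.5)² + (-1.5−-1.5)²) = 0.5000; v₂ = distance/dt₂ = 0.2500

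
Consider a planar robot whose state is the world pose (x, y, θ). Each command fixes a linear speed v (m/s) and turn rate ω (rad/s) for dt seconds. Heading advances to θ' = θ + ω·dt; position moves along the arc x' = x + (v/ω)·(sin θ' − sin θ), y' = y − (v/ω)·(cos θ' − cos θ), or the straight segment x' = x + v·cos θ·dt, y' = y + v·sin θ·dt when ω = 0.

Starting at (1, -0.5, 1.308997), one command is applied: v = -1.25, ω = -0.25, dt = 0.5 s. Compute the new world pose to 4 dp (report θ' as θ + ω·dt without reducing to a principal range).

(0.8010, -1.0920, 1.1840)

θ' = 1.3090 + -0.25·0.5 = 1.1840
R = v/ω = -1.25/-0.25 = 5.0000
x' = 1 + 5.0000·(sin 1.1840 − sin 1.3090) = 0.8010
y' = -0.5 − 5.0000·(cos 1.1840 − cos 1.3090) = -1.0920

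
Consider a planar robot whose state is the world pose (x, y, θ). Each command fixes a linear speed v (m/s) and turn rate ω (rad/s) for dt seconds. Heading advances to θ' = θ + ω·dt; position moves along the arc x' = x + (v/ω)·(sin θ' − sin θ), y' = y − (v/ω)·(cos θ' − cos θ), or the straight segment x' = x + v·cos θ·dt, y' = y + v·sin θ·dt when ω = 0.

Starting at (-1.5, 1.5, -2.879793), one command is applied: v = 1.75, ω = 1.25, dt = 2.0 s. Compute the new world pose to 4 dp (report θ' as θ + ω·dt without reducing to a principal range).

θ' = -2.8798 + 1.25·2.0 = -0.3798
R = v/ω = 1.75/1.25 = 1.4000
x' = -1.5 + 1.4000·(sin -0.3798 − sin -2.8798) = -1.6567
y' = 1.5 − 1.4000·(cos -0.3798 − cos -2.8798) = -1.1525

(-1.6567, -1.1525, -0.3798)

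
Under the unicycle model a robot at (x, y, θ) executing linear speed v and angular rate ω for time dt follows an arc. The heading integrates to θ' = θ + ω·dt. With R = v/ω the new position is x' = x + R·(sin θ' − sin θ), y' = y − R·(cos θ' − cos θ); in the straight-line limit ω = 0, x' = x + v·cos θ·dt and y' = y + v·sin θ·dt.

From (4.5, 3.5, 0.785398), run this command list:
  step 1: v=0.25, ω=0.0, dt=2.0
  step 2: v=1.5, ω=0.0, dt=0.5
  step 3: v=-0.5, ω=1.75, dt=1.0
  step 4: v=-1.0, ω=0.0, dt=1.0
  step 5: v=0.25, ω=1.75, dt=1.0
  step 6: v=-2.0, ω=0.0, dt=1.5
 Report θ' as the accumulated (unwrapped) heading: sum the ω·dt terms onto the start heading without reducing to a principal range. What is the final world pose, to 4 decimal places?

(7.2759, 6.0497, 4.2854)

step 1: θ'=0.7854 (straight) → pose (4.8536, 3.8536, 0.7854)
step 2: θ'=0.7854 (straight) → pose (5.3839, 4.3839, 0.7854)
step 3: θ'=2.5354 (R=-0.2857) → pose (5.4231, 3.9470, 2.5354)
step 4: θ'=2.5354 (straight) → pose (6.2450, 3.3773, 2.5354)
step 5: θ'=4.2854 (R=0.1429) → pose (6.0335, 3.3191, 4.2854)
step 6: θ'=4.2854 (straight) → pose (7.2759, 6.0497, 4.2854)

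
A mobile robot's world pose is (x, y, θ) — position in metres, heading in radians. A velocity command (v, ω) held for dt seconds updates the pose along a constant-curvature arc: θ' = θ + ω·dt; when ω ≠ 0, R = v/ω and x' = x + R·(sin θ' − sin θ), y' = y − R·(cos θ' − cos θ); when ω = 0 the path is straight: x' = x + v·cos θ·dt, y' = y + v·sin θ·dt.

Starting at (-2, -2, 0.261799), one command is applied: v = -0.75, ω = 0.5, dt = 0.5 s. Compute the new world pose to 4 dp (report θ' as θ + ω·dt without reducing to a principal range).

θ' = 0.2618 + 0.5·0.5 = 0.5118
R = v/ω = -0.75/0.5 = -1.5000
x' = -2 + -1.5000·(sin 0.5118 − sin 0.2618) = -2.3464
y' = -2 − -1.5000·(cos 0.5118 − cos 0.2618) = -2.1411

(-2.3464, -2.1411, 0.5118)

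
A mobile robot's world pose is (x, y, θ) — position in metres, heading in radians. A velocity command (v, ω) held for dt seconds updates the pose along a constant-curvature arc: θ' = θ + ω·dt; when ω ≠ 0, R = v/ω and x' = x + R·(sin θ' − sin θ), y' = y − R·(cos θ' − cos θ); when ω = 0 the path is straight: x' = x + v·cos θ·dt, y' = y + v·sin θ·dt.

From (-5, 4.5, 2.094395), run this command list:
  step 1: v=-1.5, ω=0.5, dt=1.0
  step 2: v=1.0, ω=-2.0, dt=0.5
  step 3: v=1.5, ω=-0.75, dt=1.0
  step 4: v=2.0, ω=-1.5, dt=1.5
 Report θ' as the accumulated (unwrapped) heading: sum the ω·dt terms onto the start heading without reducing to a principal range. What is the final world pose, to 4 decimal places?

step 1: θ'=2.5944 (R=-3.0000) → pose (-3.9628, 3.4380, 2.5944)
step 2: θ'=1.5944 (R=-0.5000) → pose (-4.2025, 3.8532, 1.5944)
step 3: θ'=0.8444 (R=-2.0000) → pose (-3.6982, 5.2288, 0.8444)
step 4: θ'=-1.4056 (R=-1.3333) → pose (-1.3863, 4.5625, -1.4056)

(-1.3863, 4.5625, -1.4056)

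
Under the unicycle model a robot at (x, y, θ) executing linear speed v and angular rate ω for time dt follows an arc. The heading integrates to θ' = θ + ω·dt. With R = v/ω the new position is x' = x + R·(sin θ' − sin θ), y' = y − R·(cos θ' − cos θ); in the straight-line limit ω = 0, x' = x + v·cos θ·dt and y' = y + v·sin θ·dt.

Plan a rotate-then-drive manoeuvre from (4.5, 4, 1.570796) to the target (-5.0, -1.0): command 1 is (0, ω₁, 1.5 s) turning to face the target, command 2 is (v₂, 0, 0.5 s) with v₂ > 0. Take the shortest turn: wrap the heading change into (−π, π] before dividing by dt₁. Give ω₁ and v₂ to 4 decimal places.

heading to target = atan2(-1−4, -5−4.5) = -2.6571
Δθ = wrap(-2.6571 − 1.5708) = 2.0553; ω₁ = Δθ/dt₁ = 1.3702
distance = √((-5−4.5)² + (-1−4)²) = 10.7355; v₂ = distance/dt₂ = 21.4709

ω₁ = 1.3702, v₂ = 21.4709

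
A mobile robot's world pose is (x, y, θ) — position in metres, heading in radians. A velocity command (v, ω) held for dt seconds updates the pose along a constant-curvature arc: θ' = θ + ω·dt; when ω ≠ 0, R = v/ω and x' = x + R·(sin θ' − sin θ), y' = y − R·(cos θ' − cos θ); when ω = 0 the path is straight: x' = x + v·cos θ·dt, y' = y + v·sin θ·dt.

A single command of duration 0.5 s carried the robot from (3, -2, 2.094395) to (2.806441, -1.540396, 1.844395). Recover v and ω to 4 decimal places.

v = 1.0000, ω = -0.5000

Δθ = 1.844395 − 2.094395 = -0.250000
ω = Δθ/dt = -0.250000/0.5 = -0.5000
R = −Δy/(cos θ' − cos θ) = -2.0000
v = R·ω = -2.0000·-0.5000 = 1.0000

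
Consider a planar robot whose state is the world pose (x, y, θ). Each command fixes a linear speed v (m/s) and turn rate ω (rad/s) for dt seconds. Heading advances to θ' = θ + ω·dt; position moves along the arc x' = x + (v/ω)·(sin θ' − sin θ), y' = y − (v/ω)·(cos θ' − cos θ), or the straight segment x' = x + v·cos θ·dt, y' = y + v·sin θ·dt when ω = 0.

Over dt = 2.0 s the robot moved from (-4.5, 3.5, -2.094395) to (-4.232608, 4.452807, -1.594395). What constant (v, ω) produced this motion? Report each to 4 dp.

v = -0.5000, ω = 0.2500

Δθ = -1.594395 − -2.094395 = 0.500000
ω = Δθ/dt = 0.500000/2.0 = 0.2500
R = −Δy/(cos θ' − cos θ) = -2.0000
v = R·ω = -2.0000·0.2500 = -0.5000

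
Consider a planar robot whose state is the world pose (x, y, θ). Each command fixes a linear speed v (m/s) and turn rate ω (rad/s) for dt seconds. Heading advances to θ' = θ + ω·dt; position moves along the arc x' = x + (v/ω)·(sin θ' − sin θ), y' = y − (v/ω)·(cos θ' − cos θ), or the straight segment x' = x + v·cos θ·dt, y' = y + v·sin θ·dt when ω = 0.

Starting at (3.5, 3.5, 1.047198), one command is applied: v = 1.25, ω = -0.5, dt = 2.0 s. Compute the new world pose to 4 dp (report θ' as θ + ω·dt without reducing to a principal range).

θ' = 1.0472 + -0.5·2.0 = 0.0472
R = v/ω = 1.25/-0.5 = -2.5000
x' = 3.5 + -2.5000·(sin 0.0472 − sin 1.0472) = 5.5471
y' = 3.5 − -2.5000·(cos 0.0472 − cos 1.0472) = 4.7472

(5.5471, 4.7472, 0.0472)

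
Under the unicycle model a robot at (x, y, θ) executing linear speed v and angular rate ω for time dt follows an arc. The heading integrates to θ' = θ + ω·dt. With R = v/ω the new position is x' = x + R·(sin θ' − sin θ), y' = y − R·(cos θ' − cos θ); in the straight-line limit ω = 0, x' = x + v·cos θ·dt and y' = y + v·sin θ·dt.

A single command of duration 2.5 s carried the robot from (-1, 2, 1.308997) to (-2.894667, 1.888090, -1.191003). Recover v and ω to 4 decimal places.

Δθ = -1.191003 − 1.308997 = -2.500000
ω = Δθ/dt = -2.500000/2.5 = -1.0000
R = Δx/(sin θ' − sin θ) = 1.0000
v = R·ω = 1.0000·-1.0000 = -1.0000

v = -1.0000, ω = -1.0000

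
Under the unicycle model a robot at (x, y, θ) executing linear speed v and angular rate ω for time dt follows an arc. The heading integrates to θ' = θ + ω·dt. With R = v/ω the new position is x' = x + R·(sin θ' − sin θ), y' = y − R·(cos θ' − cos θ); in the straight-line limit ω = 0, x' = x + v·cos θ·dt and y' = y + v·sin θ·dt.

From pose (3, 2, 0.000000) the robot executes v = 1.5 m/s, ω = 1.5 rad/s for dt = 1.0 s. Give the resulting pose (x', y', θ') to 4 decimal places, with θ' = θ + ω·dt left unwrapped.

θ' = 0.0000 + 1.5·1.0 = 1.5000
R = v/ω = 1.5/1.5 = 1.0000
x' = 3 + 1.0000·(sin 1.5000 − sin 0.0000) = 3.9975
y' = 2 − 1.0000·(cos 1.5000 − cos 0.0000) = 2.9293

(3.9975, 2.9293, 1.5000)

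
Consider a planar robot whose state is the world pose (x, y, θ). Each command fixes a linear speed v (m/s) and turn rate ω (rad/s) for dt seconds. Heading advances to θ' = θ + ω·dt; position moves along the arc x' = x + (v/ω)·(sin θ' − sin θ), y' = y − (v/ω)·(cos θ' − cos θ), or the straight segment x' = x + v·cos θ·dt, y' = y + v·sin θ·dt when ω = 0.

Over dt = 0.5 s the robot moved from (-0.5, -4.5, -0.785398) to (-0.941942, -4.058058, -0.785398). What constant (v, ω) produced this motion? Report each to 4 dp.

v = -1.2500, ω = 0.0000

Δθ = -0.785398 − -0.785398 = 0.000000
ω = Δθ/dt = 0.000000/0.5 = 0.0000
ω = 0 → v = (Δx·cos θ + Δy·sin θ)/dt = -1.2500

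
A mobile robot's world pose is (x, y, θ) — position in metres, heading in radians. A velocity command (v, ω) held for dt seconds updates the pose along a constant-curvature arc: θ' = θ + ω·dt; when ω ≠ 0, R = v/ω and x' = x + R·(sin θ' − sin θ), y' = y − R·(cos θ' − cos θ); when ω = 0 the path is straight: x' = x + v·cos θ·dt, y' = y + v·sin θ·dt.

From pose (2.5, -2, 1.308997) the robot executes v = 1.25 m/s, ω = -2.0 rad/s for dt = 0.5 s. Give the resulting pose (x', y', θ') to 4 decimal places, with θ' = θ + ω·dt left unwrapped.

(2.9136, -1.5664, 0.3090)

θ' = 1.3090 + -2.0·0.5 = 0.3090
R = v/ω = 1.25/-2.0 = -0.6250
x' = 2.5 + -0.6250·(sin 0.3090 − sin 1.3090) = 2.9136
y' = -2 − -0.6250·(cos 0.3090 − cos 1.3090) = -1.5664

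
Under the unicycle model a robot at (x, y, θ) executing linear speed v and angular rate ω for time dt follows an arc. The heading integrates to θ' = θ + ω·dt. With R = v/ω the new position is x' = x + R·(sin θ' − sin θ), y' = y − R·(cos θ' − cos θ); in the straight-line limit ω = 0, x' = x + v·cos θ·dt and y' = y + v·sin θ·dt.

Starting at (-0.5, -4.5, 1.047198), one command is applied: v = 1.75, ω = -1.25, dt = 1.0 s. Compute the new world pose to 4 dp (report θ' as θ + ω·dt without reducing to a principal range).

(0.9944, -3.8287, -0.2028)

θ' = 1.0472 + -1.25·1.0 = -0.2028
R = v/ω = 1.75/-1.25 = -1.4000
x' = -0.5 + -1.4000·(sin -0.2028 − sin 1.0472) = 0.9944
y' = -4.5 − -1.4000·(cos -0.2028 − cos 1.0472) = -3.8287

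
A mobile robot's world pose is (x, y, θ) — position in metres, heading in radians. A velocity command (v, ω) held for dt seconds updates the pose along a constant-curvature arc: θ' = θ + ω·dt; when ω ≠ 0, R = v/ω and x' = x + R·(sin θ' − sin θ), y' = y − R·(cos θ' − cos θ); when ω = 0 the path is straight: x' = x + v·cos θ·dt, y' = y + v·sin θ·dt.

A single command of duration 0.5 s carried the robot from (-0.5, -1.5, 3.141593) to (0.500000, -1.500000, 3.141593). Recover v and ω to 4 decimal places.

v = -2.0000, ω = 0.0000

Δθ = 3.141593 − 3.141593 = 0.000000
ω = Δθ/dt = 0.000000/0.5 = 0.0000
ω = 0 → v = (Δx·cos θ + Δy·sin θ)/dt = -2.0000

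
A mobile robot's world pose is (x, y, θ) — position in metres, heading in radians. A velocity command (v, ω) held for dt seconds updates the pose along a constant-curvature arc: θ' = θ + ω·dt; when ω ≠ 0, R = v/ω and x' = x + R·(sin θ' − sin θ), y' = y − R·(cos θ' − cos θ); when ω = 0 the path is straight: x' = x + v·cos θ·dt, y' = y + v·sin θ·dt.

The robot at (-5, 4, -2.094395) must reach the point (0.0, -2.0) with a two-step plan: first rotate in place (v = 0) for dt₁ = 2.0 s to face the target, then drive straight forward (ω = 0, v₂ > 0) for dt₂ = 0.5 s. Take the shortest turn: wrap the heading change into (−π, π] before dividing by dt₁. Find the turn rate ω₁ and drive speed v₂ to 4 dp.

ω₁ = 0.6092, v₂ = 15.6205

heading to target = atan2(-2−4, 0−-5) = -0.8761
Δθ = wrap(-0.8761 − -2.0944) = 1.2183; ω₁ = Δθ/dt₁ = 0.6092
distance = √((0−-5)² + (-2−4)²) = 7.8102; v₂ = distance/dt₂ = 15.6205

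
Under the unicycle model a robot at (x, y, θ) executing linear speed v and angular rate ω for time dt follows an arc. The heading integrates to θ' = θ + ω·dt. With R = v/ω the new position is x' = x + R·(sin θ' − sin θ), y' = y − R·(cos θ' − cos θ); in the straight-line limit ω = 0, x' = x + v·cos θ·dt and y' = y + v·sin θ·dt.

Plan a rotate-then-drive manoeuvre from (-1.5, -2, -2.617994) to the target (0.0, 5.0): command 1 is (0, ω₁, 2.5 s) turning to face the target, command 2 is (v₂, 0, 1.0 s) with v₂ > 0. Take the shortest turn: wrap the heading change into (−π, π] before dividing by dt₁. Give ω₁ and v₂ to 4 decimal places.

heading to target = atan2(5−-2, 0−-1.5) = 1.3597
Δθ = wrap(1.3597 − -2.6180) = -2.3055; ω₁ = Δθ/dt₁ = -0.9222
distance = √((0−-1.5)² + (5−-2)²) = 7.1589; v₂ = distance/dt₂ = 7.1589

ω₁ = -0.9222, v₂ = 7.1589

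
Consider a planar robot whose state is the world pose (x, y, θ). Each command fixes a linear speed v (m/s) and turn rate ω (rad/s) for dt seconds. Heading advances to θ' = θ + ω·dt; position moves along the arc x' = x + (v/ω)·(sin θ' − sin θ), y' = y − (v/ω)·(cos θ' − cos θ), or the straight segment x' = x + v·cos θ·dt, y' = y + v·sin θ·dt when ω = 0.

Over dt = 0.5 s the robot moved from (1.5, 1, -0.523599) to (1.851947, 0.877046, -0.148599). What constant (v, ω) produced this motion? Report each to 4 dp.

Δθ = -0.148599 − -0.523599 = 0.375000
ω = Δθ/dt = 0.375000/0.5 = 0.7500
R = Δx/(sin θ' − sin θ) = 1.0000
v = R·ω = 1.0000·0.7500 = 0.7500

v = 0.7500, ω = 0.7500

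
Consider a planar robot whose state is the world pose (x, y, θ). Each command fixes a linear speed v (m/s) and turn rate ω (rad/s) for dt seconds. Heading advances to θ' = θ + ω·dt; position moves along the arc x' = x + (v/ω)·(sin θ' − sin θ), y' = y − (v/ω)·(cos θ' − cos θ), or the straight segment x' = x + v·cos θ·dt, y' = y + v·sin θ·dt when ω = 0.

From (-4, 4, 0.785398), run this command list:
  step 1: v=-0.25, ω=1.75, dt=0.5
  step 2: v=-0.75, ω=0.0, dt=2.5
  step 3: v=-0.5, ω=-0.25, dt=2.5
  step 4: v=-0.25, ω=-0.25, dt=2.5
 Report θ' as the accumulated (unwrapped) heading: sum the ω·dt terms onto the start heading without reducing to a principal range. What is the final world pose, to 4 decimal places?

(-4.6064, 0.4126, 0.4104)

step 1: θ'=1.6604 (R=-0.1429) → pose (-4.0413, 3.8862, 1.6604)
step 2: θ'=1.6604 (straight) → pose (-3.8735, 2.0187, 1.6604)
step 3: θ'=1.0354 (R=2.0000) → pose (-4.1453, 0.8194, 1.0354)
step 4: θ'=0.4104 (R=1.0000) → pose (-4.6064, 0.4126, 0.4104)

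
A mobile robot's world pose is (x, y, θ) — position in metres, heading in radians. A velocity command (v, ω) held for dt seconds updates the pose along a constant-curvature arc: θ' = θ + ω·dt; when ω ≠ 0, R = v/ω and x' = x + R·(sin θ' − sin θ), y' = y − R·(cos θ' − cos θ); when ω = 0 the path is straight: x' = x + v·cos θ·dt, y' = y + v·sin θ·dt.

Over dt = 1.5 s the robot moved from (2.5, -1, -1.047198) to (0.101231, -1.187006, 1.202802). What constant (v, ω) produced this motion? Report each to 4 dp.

v = -2.0000, ω = 1.5000

Δθ = 1.202802 − -1.047198 = 2.250000
ω = Δθ/dt = 2.250000/1.5 = 1.5000
R = Δx/(sin θ' − sin θ) = -1.3333
v = R·ω = -1.3333·1.5000 = -2.0000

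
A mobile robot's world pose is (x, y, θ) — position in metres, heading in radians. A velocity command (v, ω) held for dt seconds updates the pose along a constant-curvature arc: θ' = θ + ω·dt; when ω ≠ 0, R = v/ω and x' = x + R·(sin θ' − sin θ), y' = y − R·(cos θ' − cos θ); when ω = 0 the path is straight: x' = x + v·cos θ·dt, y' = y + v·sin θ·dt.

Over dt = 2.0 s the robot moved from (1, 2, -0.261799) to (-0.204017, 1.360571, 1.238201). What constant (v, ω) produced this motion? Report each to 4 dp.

Δθ = 1.238201 − -0.261799 = 1.500000
ω = Δθ/dt = 1.500000/2.0 = 0.7500
R = Δx/(sin θ' − sin θ) = -1.0000
v = R·ω = -1.0000·0.7500 = -0.7500

v = -0.7500, ω = 0.7500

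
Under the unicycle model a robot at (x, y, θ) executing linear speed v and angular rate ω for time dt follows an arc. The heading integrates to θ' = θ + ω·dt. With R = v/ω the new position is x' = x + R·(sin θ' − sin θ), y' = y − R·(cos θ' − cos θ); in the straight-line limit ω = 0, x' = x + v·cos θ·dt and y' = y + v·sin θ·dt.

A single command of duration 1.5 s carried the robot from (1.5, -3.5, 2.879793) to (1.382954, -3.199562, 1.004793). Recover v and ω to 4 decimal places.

Δθ = 1.004793 − 2.879793 = -1.875000
ω = Δθ/dt = -1.875000/1.5 = -1.2500
R = −Δy/(cos θ' − cos θ) = -0.2000
v = R·ω = -0.2000·-1.2500 = 0.2500

v = 0.2500, ω = -1.2500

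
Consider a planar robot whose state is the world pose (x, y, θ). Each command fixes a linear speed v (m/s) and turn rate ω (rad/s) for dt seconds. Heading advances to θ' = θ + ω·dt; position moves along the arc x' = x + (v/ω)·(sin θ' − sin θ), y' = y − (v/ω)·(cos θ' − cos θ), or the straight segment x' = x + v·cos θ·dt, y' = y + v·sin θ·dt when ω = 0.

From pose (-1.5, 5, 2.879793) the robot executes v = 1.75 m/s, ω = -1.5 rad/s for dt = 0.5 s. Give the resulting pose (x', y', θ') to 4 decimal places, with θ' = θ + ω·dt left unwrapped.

θ' = 2.8798 + -1.5·0.5 = 2.1298
R = v/ω = 1.75/-1.5 = -1.1667
x' = -1.5 + -1.1667·(sin 2.1298 − sin 2.8798) = -2.1871
y' = 5 − -1.1667·(cos 2.1298 − cos 2.8798) = 5.5082

(-2.1871, 5.5082, 2.1298)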